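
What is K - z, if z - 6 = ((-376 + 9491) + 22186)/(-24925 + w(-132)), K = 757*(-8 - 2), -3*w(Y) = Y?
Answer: -188467155/24881 ≈ -7574.7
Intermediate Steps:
w(Y) = -Y/3
K = -7570 (K = 757*(-10) = -7570)
z = 117985/24881 (z = 6 + ((-376 + 9491) + 22186)/(-24925 - 1/3*(-132)) = 6 + (9115 + 22186)/(-24925 + 44) = 6 + 31301/(-24881) = 6 + 31301*(-1/24881) = 6 - 31301/24881 = 117985/24881 ≈ 4.7420)
K - z = -7570 - 1*117985/24881 = -7570 - 117985/24881 = -188467155/24881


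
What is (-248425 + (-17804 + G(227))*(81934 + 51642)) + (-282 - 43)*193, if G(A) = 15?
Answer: -2376494614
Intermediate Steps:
(-248425 + (-17804 + G(227))*(81934 + 51642)) + (-282 - 43)*193 = (-248425 + (-17804 + 15)*(81934 + 51642)) + (-282 - 43)*193 = (-248425 - 17789*133576) - 325*193 = (-248425 - 2376183464) - 62725 = -2376431889 - 62725 = -2376494614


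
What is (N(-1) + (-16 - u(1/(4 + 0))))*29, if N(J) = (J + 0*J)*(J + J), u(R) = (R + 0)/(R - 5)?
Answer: -7685/19 ≈ -404.47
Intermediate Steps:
u(R) = R/(-5 + R)
N(J) = 2*J² (N(J) = (J + 0)*(2*J) = J*(2*J) = 2*J²)
(N(-1) + (-16 - u(1/(4 + 0))))*29 = (2*(-1)² + (-16 - 1/((4 + 0)*(-5 + 1/(4 + 0)))))*29 = (2*1 + (-16 - 1/(4*(-5 + 1/4))))*29 = (2 + (-16 - 1/(4*(-5 + ¼))))*29 = (2 + (-16 - 1/(4*(-19/4))))*29 = (2 + (-16 - (-4)/(4*19)))*29 = (2 + (-16 - 1*(-1/19)))*29 = (2 + (-16 + 1/19))*29 = (2 - 303/19)*29 = -265/19*29 = -7685/19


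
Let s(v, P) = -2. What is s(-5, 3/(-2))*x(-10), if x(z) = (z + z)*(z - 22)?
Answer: -1280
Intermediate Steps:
x(z) = 2*z*(-22 + z) (x(z) = (2*z)*(-22 + z) = 2*z*(-22 + z))
s(-5, 3/(-2))*x(-10) = -4*(-10)*(-22 - 10) = -4*(-10)*(-32) = -2*640 = -1280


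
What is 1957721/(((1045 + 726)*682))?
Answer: 1957721/1207822 ≈ 1.6209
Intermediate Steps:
1957721/(((1045 + 726)*682)) = 1957721/((1771*682)) = 1957721/1207822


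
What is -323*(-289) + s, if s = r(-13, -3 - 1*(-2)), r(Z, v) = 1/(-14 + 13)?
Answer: 93346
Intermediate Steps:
r(Z, v) = -1 (r(Z, v) = 1/(-1) = -1)
s = -1
-323*(-289) + s = -323*(-289) - 1 = 93347 - 1 = 93346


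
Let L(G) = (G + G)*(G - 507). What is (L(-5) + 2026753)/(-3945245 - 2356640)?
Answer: -2031873/6301885 ≈ -0.32242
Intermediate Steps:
L(G) = 2*G*(-507 + G) (L(G) = (2*G)*(-507 + G) = 2*G*(-507 + G))
(L(-5) + 2026753)/(-3945245 - 2356640) = (2*(-5)*(-507 - 5) + 2026753)/(-3945245 - 2356640) = (2*(-5)*(-512) + 2026753)/(-6301885) = (5120 + 2026753)*(-1/6301885) = 2031873*(-1/6301885) = -2031873/6301885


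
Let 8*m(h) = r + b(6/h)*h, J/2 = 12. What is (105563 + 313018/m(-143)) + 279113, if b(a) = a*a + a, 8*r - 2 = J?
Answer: 3412297740/5147 ≈ 6.6297e+5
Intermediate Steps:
J = 24 (J = 2*12 = 24)
r = 13/4 (r = 1/4 + (1/8)*24 = 1/4 + 3 = 13/4 ≈ 3.2500)
b(a) = a + a**2 (b(a) = a**2 + a = a + a**2)
m(h) = 37/32 + 9/(2*h) (m(h) = (13/4 + ((6/h)*(1 + 6/h))*h)/8 = (13/4 + (6*(1 + 6/h)/h)*h)/8 = (13/4 + (6 + 36/h))/8 = (37/4 + 36/h)/8 = 37/32 + 9/(2*h))
(105563 + 313018/m(-143)) + 279113 = (105563 + 313018/(((1/32)*(144 + 37*(-143))/(-143)))) + 279113 = (105563 + 313018/(((1/32)*(-1/143)*(144 - 5291)))) + 279113 = (105563 + 313018/(((1/32)*(-1/143)*(-5147)))) + 279113 = (105563 + 313018/(5147/4576)) + 279113 = (105563 + 313018*(4576/5147)) + 279113 = (105563 + 1432370368/5147) + 279113 = 1975703129/5147 + 279113 = 3412297740/5147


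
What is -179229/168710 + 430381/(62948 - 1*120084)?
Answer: -41425003327/4819707280 ≈ -8.5949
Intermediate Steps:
-179229/168710 + 430381/(62948 - 1*120084) = -179229*1/168710 + 430381/(62948 - 120084) = -179229/168710 + 430381/(-57136) = -179229/168710 + 430381*(-1/57136) = -179229/168710 - 430381/57136 = -41425003327/4819707280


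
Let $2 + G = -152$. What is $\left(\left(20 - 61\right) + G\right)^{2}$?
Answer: $38025$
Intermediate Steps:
$G = -154$ ($G = -2 - 152 = -154$)
$\left(\left(20 - 61\right) + G\right)^{2} = \left(\left(20 - 61\right) - 154\right)^{2} = \left(-41 - 154\right)^{2} = \left(-195\right)^{2} = 38025$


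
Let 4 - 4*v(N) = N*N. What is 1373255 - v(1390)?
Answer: 1856279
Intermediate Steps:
v(N) = 1 - N²/4 (v(N) = 1 - N*N/4 = 1 - N²/4)
1373255 - v(1390) = 1373255 - (1 - ¼*1390²) = 1373255 - (1 - ¼*1932100) = 1373255 - (1 - 483025) = 1373255 - 1*(-483024) = 1373255 + 483024 = 1856279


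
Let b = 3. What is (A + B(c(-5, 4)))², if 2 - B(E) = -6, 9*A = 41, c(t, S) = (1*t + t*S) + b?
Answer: 12769/81 ≈ 157.64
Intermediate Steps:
c(t, S) = 3 + t + S*t (c(t, S) = (1*t + t*S) + 3 = (t + S*t) + 3 = 3 + t + S*t)
A = 41/9 (A = (⅑)*41 = 41/9 ≈ 4.5556)
B(E) = 8 (B(E) = 2 - 1*(-6) = 2 + 6 = 8)
(A + B(c(-5, 4)))² = (41/9 + 8)² = (113/9)² = 12769/81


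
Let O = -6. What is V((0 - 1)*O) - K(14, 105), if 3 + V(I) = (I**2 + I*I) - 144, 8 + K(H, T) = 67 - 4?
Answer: -130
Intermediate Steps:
K(H, T) = 55 (K(H, T) = -8 + (67 - 4) = -8 + 63 = 55)
V(I) = -147 + 2*I**2 (V(I) = -3 + ((I**2 + I*I) - 144) = -3 + ((I**2 + I**2) - 144) = -3 + (2*I**2 - 144) = -3 + (-144 + 2*I**2) = -147 + 2*I**2)
V((0 - 1)*O) - K(14, 105) = (-147 + 2*((0 - 1)*(-6))**2) - 1*55 = (-147 + 2*(-1*(-6))**2) - 55 = (-147 + 2*6**2) - 55 = (-147 + 2*36) - 55 = (-147 + 72) - 55 = -75 - 55 = -130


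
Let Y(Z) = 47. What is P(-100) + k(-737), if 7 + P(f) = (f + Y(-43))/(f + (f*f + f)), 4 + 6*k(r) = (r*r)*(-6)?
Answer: -15969394159/29400 ≈ -5.4318e+5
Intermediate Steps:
k(r) = -⅔ - r² (k(r) = -⅔ + ((r*r)*(-6))/6 = -⅔ + (r²*(-6))/6 = -⅔ + (-6*r²)/6 = -⅔ - r²)
P(f) = -7 + (47 + f)/(f² + 2*f) (P(f) = -7 + (f + 47)/(f + (f*f + f)) = -7 + (47 + f)/(f + (f² + f)) = -7 + (47 + f)/(f + (f + f²)) = -7 + (47 + f)/(f² + 2*f))
P(-100) + k(-737) = (47 - 13*(-100) - 7*(-100)²)/((-100)*(2 - 100)) + (-⅔ - 1*(-737)²) = -1/100*(47 + 1300 - 7*10000)/(-98) + (-⅔ - 1*543169) = -1/100*(-1/98)*(47 + 1300 - 70000) + (-⅔ - 543169) = -1/100*(-1/98)*(-68653) - 1629509/3 = -68653/9800 - 1629509/3 = -15969394159/29400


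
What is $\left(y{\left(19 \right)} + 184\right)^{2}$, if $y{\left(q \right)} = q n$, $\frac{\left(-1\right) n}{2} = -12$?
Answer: $409600$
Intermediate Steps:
$n = 24$ ($n = \left(-2\right) \left(-12\right) = 24$)
$y{\left(q \right)} = 24 q$ ($y{\left(q \right)} = q 24 = 24 q$)
$\left(y{\left(19 \right)} + 184\right)^{2} = \left(24 \cdot 19 + 184\right)^{2} = \left(456 + 184\right)^{2} = 640^{2} = 409600$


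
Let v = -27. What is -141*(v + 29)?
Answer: -282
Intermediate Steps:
-141*(v + 29) = -141*(-27 + 29) = -141*2 = -282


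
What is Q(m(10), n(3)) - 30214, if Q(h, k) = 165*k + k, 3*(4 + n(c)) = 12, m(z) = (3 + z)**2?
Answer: -30214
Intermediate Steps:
n(c) = 0 (n(c) = -4 + (1/3)*12 = -4 + 4 = 0)
Q(h, k) = 166*k
Q(m(10), n(3)) - 30214 = 166*0 - 30214 = 0 - 30214 = -30214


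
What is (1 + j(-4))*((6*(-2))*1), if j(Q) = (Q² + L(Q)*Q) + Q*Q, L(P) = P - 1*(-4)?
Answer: -396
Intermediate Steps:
L(P) = 4 + P (L(P) = P + 4 = 4 + P)
j(Q) = 2*Q² + Q*(4 + Q) (j(Q) = (Q² + (4 + Q)*Q) + Q*Q = (Q² + Q*(4 + Q)) + Q² = 2*Q² + Q*(4 + Q))
(1 + j(-4))*((6*(-2))*1) = (1 - 4*(4 + 3*(-4)))*((6*(-2))*1) = (1 - 4*(4 - 12))*(-12*1) = (1 - 4*(-8))*(-12) = (1 + 32)*(-12) = 33*(-12) = -396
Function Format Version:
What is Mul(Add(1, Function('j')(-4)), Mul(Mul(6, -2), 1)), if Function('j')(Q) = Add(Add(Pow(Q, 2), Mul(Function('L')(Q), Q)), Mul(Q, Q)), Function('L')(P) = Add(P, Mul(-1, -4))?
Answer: -396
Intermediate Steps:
Function('L')(P) = Add(4, P) (Function('L')(P) = Add(P, 4) = Add(4, P))
Function('j')(Q) = Add(Mul(2, Pow(Q, 2)), Mul(Q, Add(4, Q))) (Function('j')(Q) = Add(Add(Pow(Q, 2), Mul(Add(4, Q), Q)), Mul(Q, Q)) = Add(Add(Pow(Q, 2), Mul(Q, Add(4, Q))), Pow(Q, 2)) = Add(Mul(2, Pow(Q, 2)), Mul(Q, Add(4, Q))))
Mul(Add(1, Function('j')(-4)), Mul(Mul(6, -2), 1)) = Mul(Add(1, Mul(-4, Add(4, Mul(3, -4)))), Mul(Mul(6, -2), 1)) = Mul(Add(1, Mul(-4, Add(4, -12))), Mul(-12, 1)) = Mul(Add(1, Mul(-4, -8)), -12) = Mul(Add(1, 32), -12) = Mul(33, -12) = -396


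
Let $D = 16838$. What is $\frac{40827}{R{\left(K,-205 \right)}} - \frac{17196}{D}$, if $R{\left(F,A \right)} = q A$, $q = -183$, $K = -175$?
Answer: $\frac{7056181}{105279595} \approx 0.067023$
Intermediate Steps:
$R{\left(F,A \right)} = - 183 A$
$\frac{40827}{R{\left(K,-205 \right)}} - \frac{17196}{D} = \frac{40827}{\left(-183\right) \left(-205\right)} - \frac{17196}{16838} = \frac{40827}{37515} - \frac{8598}{8419} = 40827 \cdot \frac{1}{37515} - \frac{8598}{8419} = \frac{13609}{12505} - \frac{8598}{8419} = \frac{7056181}{105279595}$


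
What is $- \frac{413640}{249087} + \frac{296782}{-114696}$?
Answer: $- \frac{20227898579}{4761547092} \approx -4.2482$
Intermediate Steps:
$- \frac{413640}{249087} + \frac{296782}{-114696} = \left(-413640\right) \frac{1}{249087} + 296782 \left(- \frac{1}{114696}\right) = - \frac{137880}{83029} - \frac{148391}{57348} = - \frac{20227898579}{4761547092}$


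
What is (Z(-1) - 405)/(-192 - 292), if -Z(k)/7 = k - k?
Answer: 405/484 ≈ 0.83678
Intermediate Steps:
Z(k) = 0 (Z(k) = -7*(k - k) = -7*0 = 0)
(Z(-1) - 405)/(-192 - 292) = (0 - 405)/(-192 - 292) = -405/(-484) = -405*(-1/484) = 405/484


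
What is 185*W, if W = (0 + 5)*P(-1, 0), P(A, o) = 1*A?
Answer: -925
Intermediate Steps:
P(A, o) = A
W = -5 (W = (0 + 5)*(-1) = 5*(-1) = -5)
185*W = 185*(-5) = -925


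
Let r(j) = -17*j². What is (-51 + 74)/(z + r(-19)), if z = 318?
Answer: -1/253 ≈ -0.0039526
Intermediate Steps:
(-51 + 74)/(z + r(-19)) = (-51 + 74)/(318 - 17*(-19)²) = 23/(318 - 17*361) = 23/(318 - 6137) = 23/(-5819) = 23*(-1/5819) = -1/253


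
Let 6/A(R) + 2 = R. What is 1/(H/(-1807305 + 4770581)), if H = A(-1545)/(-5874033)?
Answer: 4487945237621846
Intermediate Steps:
A(R) = 6/(-2 + R)
H = 2/3029043017 (H = (6/(-2 - 1545))/(-5874033) = (6/(-1547))*(-1/5874033) = (6*(-1/1547))*(-1/5874033) = -6/1547*(-1/5874033) = 2/3029043017 ≈ 6.6027e-10)
1/(H/(-1807305 + 4770581)) = 1/(2/(3029043017*(-1807305 + 4770581))) = 1/((2/3029043017)/2963276) = 1/((2/3029043017)*(1/2963276)) = 1/(1/4487945237621846) = 4487945237621846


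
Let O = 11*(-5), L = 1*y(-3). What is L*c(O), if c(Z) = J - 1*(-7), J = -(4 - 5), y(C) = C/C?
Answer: 8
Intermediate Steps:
y(C) = 1
J = 1 (J = -1*(-1) = 1)
L = 1 (L = 1*1 = 1)
O = -55
c(Z) = 8 (c(Z) = 1 - 1*(-7) = 1 + 7 = 8)
L*c(O) = 1*8 = 8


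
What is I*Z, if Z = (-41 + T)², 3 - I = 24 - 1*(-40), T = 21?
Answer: -24400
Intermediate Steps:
I = -61 (I = 3 - (24 - 1*(-40)) = 3 - (24 + 40) = 3 - 1*64 = 3 - 64 = -61)
Z = 400 (Z = (-41 + 21)² = (-20)² = 400)
I*Z = -61*400 = -24400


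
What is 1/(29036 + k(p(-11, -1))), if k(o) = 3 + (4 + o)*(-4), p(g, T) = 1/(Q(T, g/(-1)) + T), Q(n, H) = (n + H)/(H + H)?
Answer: 3/87091 ≈ 3.4447e-5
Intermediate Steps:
Q(n, H) = (H + n)/(2*H) (Q(n, H) = (H + n)/((2*H)) = (H + n)*(1/(2*H)) = (H + n)/(2*H))
p(g, T) = 1/(T - (T - g)/(2*g)) (p(g, T) = 1/((g/(-1) + T)/(2*((g/(-1)))) + T) = 1/((g*(-1) + T)/(2*((g*(-1)))) + T) = 1/((-g + T)/(2*((-g))) + T) = 1/((-1/g)*(T - g)/2 + T) = 1/(-(T - g)/(2*g) + T) = 1/(T - (T - g)/(2*g)))
k(o) = -13 - 4*o (k(o) = 3 + (-16 - 4*o) = -13 - 4*o)
1/(29036 + k(p(-11, -1))) = 1/(29036 + (-13 - 8*(-11)/(-11 - 1*(-1) + 2*(-1)*(-11)))) = 1/(29036 + (-13 - 8*(-11)/(-11 + 1 + 22))) = 1/(29036 + (-13 - 8*(-11)/12)) = 1/(29036 + (-13 - 4*(-11/6))) = 1/(29036 + (-13 + 22/3)) = 1/(29036 - 17/3) = 1/(87091/3) = 3/87091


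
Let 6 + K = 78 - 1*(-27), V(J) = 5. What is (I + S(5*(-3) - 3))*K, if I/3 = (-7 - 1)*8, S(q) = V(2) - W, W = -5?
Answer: -18018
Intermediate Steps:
S(q) = 10 (S(q) = 5 - 1*(-5) = 5 + 5 = 10)
I = -192 (I = 3*((-7 - 1)*8) = 3*(-8*8) = 3*(-64) = -192)
K = 99 (K = -6 + (78 - 1*(-27)) = -6 + (78 + 27) = -6 + 105 = 99)
(I + S(5*(-3) - 3))*K = (-192 + 10)*99 = -182*99 = -18018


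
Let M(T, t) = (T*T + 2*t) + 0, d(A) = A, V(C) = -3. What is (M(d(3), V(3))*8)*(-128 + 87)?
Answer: -984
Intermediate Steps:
M(T, t) = T**2 + 2*t (M(T, t) = (T**2 + 2*t) + 0 = T**2 + 2*t)
(M(d(3), V(3))*8)*(-128 + 87) = ((3**2 + 2*(-3))*8)*(-128 + 87) = ((9 - 6)*8)*(-41) = (3*8)*(-41) = 24*(-41) = -984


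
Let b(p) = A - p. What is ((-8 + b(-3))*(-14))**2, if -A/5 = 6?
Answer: 240100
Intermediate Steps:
A = -30 (A = -5*6 = -30)
b(p) = -30 - p
((-8 + b(-3))*(-14))**2 = ((-8 + (-30 - 1*(-3)))*(-14))**2 = ((-8 + (-30 + 3))*(-14))**2 = ((-8 - 27)*(-14))**2 = (-35*(-14))**2 = 490**2 = 240100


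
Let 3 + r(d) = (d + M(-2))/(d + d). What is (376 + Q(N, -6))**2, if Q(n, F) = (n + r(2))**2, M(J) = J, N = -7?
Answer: 226576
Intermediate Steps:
r(d) = -3 + (-2 + d)/(2*d) (r(d) = -3 + (d - 2)/(d + d) = -3 + (-2 + d)/((2*d)) = -3 + (-2 + d)*(1/(2*d)) = -3 + (-2 + d)/(2*d))
Q(n, F) = (-3 + n)**2 (Q(n, F) = (n + (-5/2 - 1/2))**2 = (n - 3)**2 = (-3 + n)**2)
(376 + Q(N, -6))**2 = (376 + (-3 - 7)**2)**2 = (376 + (-10)**2)**2 = (376 + 100)**2 = 476**2 = 226576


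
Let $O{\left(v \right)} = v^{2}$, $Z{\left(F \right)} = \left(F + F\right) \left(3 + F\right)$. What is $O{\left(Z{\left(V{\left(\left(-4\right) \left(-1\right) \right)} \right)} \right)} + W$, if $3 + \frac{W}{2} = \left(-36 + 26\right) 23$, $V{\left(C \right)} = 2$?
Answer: $-66$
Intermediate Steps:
$W = -466$ ($W = -6 + 2 \left(-36 + 26\right) 23 = -6 + 2 \left(\left(-10\right) 23\right) = -6 + 2 \left(-230\right) = -6 - 460 = -466$)
$Z{\left(F \right)} = 2 F \left(3 + F\right)$
$O{\left(Z{\left(V{\left(\left(-4\right) \left(-1\right) \right)} \right)} \right)} + W = \left(2 \cdot 2 \left(3 + 2\right)\right)^{2} - 466 = \left(2 \cdot 2 \cdot 5\right)^{2} - 466 = 20^{2} - 466 = 400 - 466 = -66$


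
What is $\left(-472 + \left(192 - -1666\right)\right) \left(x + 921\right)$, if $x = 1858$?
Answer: $3851694$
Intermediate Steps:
$\left(-472 + \left(192 - -1666\right)\right) \left(x + 921\right) = \left(-472 + \left(192 - -1666\right)\right) \left(1858 + 921\right) = \left(-472 + \left(192 + 1666\right)\right) 2779 = \left(-472 + 1858\right) 2779 = 1386 \cdot 2779 = 3851694$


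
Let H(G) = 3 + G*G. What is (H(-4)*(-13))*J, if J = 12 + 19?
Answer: -7657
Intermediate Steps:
H(G) = 3 + G²
J = 31
(H(-4)*(-13))*J = ((3 + (-4)²)*(-13))*31 = ((3 + 16)*(-13))*31 = (19*(-13))*31 = -247*31 = -7657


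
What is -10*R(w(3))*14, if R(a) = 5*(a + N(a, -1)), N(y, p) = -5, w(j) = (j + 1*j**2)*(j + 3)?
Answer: -46900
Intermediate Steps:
w(j) = (3 + j)*(j + j**2) (w(j) = (j + j**2)*(3 + j) = (3 + j)*(j + j**2))
R(a) = -25 + 5*a (R(a) = 5*(a - 5) = 5*(-5 + a) = -25 + 5*a)
-10*R(w(3))*14 = -10*(-25 + 5*(3*(3 + 3**2 + 4*3)))*14 = -10*(-25 + 5*(3*(3 + 9 + 12)))*14 = -10*(-25 + 5*(3*24))*14 = -10*(-25 + 5*72)*14 = -10*(-25 + 360)*14 = -10*335*14 = -3350*14 = -46900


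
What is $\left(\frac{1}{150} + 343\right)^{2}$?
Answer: $\frac{2647205401}{22500} \approx 1.1765 \cdot 10^{5}$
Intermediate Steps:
$\left(\frac{1}{150} + 343\right)^{2} = \left(\frac{51451}{150}\right)^{2} = \frac{2647205401}{22500}$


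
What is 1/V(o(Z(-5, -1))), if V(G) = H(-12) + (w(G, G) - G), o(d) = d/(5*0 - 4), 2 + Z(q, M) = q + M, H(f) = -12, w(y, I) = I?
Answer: -1/12 ≈ -0.083333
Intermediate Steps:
Z(q, M) = -2 + M + q (Z(q, M) = -2 + (q + M) = -2 + (M + q) = -2 + M + q)
o(d) = -d/4 (o(d) = d/(0 - 4) = d/(-4) = d*(-1/4) = -d/4)
V(G) = -12 (V(G) = -12 + (G - G) = -12 + 0 = -12)
1/V(o(Z(-5, -1))) = 1/(-12) = -1/12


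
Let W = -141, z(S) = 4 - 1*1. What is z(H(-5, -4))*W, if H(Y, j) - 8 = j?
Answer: -423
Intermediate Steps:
H(Y, j) = 8 + j
z(S) = 3 (z(S) = 4 - 1 = 3)
z(H(-5, -4))*W = 3*(-141) = -423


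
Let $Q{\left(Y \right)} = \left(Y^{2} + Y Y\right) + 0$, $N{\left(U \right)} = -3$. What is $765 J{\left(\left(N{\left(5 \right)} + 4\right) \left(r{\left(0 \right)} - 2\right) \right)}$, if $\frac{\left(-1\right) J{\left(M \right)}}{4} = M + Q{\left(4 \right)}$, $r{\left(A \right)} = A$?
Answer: $-91800$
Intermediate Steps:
$Q{\left(Y \right)} = 2 Y^{2}$ ($Q{\left(Y \right)} = \left(Y^{2} + Y^{2}\right) + 0 = 2 Y^{2} + 0 = 2 Y^{2}$)
$J{\left(M \right)} = -128 - 4 M$ ($J{\left(M \right)} = - 4 \left(M + 2 \cdot 4^{2}\right) = - 4 \left(M + 2 \cdot 16\right) = - 4 \left(M + 32\right) = - 4 \left(32 + M\right) = -128 - 4 M$)
$765 J{\left(\left(N{\left(5 \right)} + 4\right) \left(r{\left(0 \right)} - 2\right) \right)} = 765 \left(-128 - 4 \left(-3 + 4\right) \left(0 - 2\right)\right) = 765 \left(-128 - 4 \cdot 1 \left(-2\right)\right) = 765 \left(-128 - -8\right) = 765 \left(-128 + 8\right) = 765 \left(-120\right) = -91800$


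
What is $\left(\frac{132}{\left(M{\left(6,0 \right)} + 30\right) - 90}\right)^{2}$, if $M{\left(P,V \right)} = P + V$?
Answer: $\frac{484}{81} \approx 5.9753$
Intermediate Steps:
$\left(\frac{132}{\left(M{\left(6,0 \right)} + 30\right) - 90}\right)^{2} = \left(\frac{132}{\left(\left(6 + 0\right) + 30\right) - 90}\right)^{2} = \left(\frac{132}{\left(6 + 30\right) - 90}\right)^{2} = \left(\frac{132}{36 - 90}\right)^{2} = \left(\frac{132}{-54}\right)^{2} = \left(132 \left(- \frac{1}{54}\right)\right)^{2} = \left(- \frac{22}{9}\right)^{2} = \frac{484}{81}$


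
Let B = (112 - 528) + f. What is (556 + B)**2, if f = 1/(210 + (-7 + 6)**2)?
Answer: 872670681/44521 ≈ 19601.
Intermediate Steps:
f = 1/211 (f = 1/(210 + (-1)**2) = 1/(210 + 1) = 1/211 ≈ 0.0047393)
B = -87775/211 (B = (112 - 528) + 1/211 = -416 + 1/211 = -87775/211 ≈ -416.00)
(556 + B)**2 = (556 - 87775/211)**2 = (29541/211)**2 = 872670681/44521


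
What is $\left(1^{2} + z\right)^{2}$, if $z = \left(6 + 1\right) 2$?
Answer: $225$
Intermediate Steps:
$z = 14$ ($z = 7 \cdot 2 = 14$)
$\left(1^{2} + z\right)^{2} = \left(1^{2} + 14\right)^{2} = \left(1 + 14\right)^{2} = 15^{2} = 225$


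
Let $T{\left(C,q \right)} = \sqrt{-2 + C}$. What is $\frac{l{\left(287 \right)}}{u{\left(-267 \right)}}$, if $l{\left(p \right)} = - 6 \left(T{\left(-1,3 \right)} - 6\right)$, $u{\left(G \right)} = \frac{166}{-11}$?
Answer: $- \frac{198}{83} + \frac{33 i \sqrt{3}}{83} \approx -2.3855 + 0.68865 i$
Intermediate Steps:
$u{\left(G \right)} = - \frac{166}{11}$ ($u{\left(G \right)} = 166 \left(- \frac{1}{11}\right) = - \frac{166}{11}$)
$l{\left(p \right)} = 36 - 6 i \sqrt{3}$ ($l{\left(p \right)} = - 6 \left(\sqrt{-2 - 1} - 6\right) = - 6 \left(\sqrt{-3} - 6\right) = - 6 \left(i \sqrt{3} - 6\right) = - 6 \left(-6 + i \sqrt{3}\right) = 36 - 6 i \sqrt{3}$)
$\frac{l{\left(287 \right)}}{u{\left(-267 \right)}} = \frac{36 - 6 i \sqrt{3}}{- \frac{166}{11}} = \left(36 - 6 i \sqrt{3}\right) \left(- \frac{11}{166}\right) = - \frac{198}{83} + \frac{33 i \sqrt{3}}{83}$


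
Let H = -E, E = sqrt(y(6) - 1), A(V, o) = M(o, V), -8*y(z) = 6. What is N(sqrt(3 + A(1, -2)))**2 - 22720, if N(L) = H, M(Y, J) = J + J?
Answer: -90887/4 ≈ -22722.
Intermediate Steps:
M(Y, J) = 2*J
y(z) = -3/4 (y(z) = -1/8*6 = -3/4)
A(V, o) = 2*V
E = I*sqrt(7)/2 (E = sqrt(-3/4 - 1) = sqrt(-7/4) = I*sqrt(7)/2 ≈ 1.3229*I)
H = -I*sqrt(7)/2 ≈ -1.3229*I
N(L) = -I*sqrt(7)/2
N(sqrt(3 + A(1, -2)))**2 - 22720 = (-I*sqrt(7)/2)**2 - 22720 = -7/4 - 22720 = -90887/4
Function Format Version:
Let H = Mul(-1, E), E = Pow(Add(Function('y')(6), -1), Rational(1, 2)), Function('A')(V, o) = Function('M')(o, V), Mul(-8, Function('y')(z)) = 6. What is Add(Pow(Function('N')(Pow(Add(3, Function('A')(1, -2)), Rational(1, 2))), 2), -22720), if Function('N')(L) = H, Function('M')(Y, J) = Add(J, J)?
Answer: Rational(-90887, 4) ≈ -22722.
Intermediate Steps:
Function('M')(Y, J) = Mul(2, J)
Function('y')(z) = Rational(-3, 4) (Function('y')(z) = Mul(Rational(-1, 8), 6) = Rational(-3, 4))
Function('A')(V, o) = Mul(2, V)
E = Mul(Rational(1, 2), I, Pow(7, Rational(1, 2))) (E = Pow(Add(Rational(-3, 4), -1), Rational(1, 2)) = Pow(Rational(-7, 4), Rational(1, 2)) = Mul(Rational(1, 2), I, Pow(7, Rational(1, 2))) ≈ Mul(1.3229, I))
H = Mul(Rational(-1, 2), I, Pow(7, Rational(1, 2))) (H = Mul(-1, Mul(Rational(1, 2), I, Pow(7, Rational(1, 2)))) = Mul(Rational(-1, 2), I, Pow(7, Rational(1, 2))) ≈ Mul(-1.3229, I))
Function('N')(L) = Mul(Rational(-1, 2), I, Pow(7, Rational(1, 2)))
Add(Pow(Function('N')(Pow(Add(3, Function('A')(1, -2)), Rational(1, 2))), 2), -22720) = Add(Pow(Mul(Rational(-1, 2), I, Pow(7, Rational(1, 2))), 2), -22720) = Add(Rational(-7, 4), -22720) = Rational(-90887, 4)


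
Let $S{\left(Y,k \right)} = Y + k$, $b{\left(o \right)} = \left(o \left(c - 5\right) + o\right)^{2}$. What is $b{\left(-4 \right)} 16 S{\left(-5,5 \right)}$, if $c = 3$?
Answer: $0$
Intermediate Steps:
$b{\left(o \right)} = o^{2}$ ($b{\left(o \right)} = \left(o \left(3 - 5\right) + o\right)^{2} = \left(o \left(-2\right) + o\right)^{2} = \left(- 2 o + o\right)^{2} = \left(- o\right)^{2} = o^{2}$)
$b{\left(-4 \right)} 16 S{\left(-5,5 \right)} = \left(-4\right)^{2} \cdot 16 \left(-5 + 5\right) = 16 \cdot 16 \cdot 0 = 256 \cdot 0 = 0$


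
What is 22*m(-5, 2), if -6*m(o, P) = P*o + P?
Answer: 88/3 ≈ 29.333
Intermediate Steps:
m(o, P) = -P/6 - P*o/6 (m(o, P) = -(P*o + P)/6 = -(P + P*o)/6 = -P/6 - P*o/6)
22*m(-5, 2) = 22*(-1/6*2*(1 - 5)) = 22*(-1/6*2*(-4)) = 22*(4/3) = 88/3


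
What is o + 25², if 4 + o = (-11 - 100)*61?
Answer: -6150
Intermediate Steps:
o = -6775 (o = -4 + (-11 - 100)*61 = -4 - 111*61 = -4 - 6771 = -6775)
o + 25² = -6775 + 25² = -6775 + 625 = -6150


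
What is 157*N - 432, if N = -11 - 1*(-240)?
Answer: 35521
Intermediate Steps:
N = 229 (N = -11 + 240 = 229)
157*N - 432 = 157*229 - 432 = 35953 - 432 = 35521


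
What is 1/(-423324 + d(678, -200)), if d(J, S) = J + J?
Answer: -1/421968 ≈ -2.3698e-6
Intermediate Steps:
d(J, S) = 2*J
1/(-423324 + d(678, -200)) = 1/(-423324 + 2*678) = 1/(-423324 + 1356) = 1/(-421968) = -1/421968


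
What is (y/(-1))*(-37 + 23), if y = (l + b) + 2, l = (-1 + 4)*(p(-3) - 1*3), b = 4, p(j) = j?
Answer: -168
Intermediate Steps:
l = -18 (l = (-1 + 4)*(-3 - 1*3) = 3*(-3 - 3) = 3*(-6) = -18)
y = -12 (y = (-18 + 4) + 2 = -14 + 2 = -12)
(y/(-1))*(-37 + 23) = (-12/(-1))*(-37 + 23) = -12*(-1)*(-14) = 12*(-14) = -168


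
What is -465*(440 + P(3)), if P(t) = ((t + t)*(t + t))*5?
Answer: -288300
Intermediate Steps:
P(t) = 20*t**2 (P(t) = ((2*t)*(2*t))*5 = (4*t**2)*5 = 20*t**2)
-465*(440 + P(3)) = -465*(440 + 20*3**2) = -465*(440 + 20*9) = -465*(440 + 180) = -465*620 = -288300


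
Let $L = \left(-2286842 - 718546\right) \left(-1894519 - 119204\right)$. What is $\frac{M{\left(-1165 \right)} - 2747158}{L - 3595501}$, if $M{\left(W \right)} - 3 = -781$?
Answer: $- \frac{2747936}{6052015344023} \approx -4.5405 \cdot 10^{-7}$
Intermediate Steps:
$L = 6052018939524$ ($L = \left(-3005388\right) \left(-2013723\right) = 6052018939524$)
$M{\left(W \right)} = -778$ ($M{\left(W \right)} = 3 - 781 = -778$)
$\frac{M{\left(-1165 \right)} - 2747158}{L - 3595501} = \frac{-778 - 2747158}{6052018939524 - 3595501} = - \frac{2747936}{6052015344023}$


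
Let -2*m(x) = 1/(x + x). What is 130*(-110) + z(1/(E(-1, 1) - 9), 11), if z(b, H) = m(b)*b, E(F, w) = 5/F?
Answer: -57201/4 ≈ -14300.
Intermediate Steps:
m(x) = -1/(4*x) (m(x) = -1/(2*(x + x)) = -1/(2*x)/2 = -1/(4*x))
z(b, H) = -¼ (z(b, H) = (-1/(4*b))*b = -¼)
130*(-110) + z(1/(E(-1, 1) - 9), 11) = 130*(-110) - ¼ = -14300 - ¼ = -57201/4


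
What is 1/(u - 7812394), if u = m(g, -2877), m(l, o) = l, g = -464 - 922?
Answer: -1/7813780 ≈ -1.2798e-7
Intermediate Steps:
g = -1386
u = -1386
1/(u - 7812394) = 1/(-1386 - 7812394) = 1/(-7813780) = -1/7813780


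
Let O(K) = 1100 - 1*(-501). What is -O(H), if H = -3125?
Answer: -1601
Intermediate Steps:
O(K) = 1601 (O(K) = 1100 + 501 = 1601)
-O(H) = -1*1601 = -1601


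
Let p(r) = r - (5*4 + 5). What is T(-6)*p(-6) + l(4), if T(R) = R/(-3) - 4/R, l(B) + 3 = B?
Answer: -245/3 ≈ -81.667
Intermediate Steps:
l(B) = -3 + B
T(R) = -4/R - R/3 (T(R) = R*(-1/3) - 4/R = -R/3 - 4/R = -4/R - R/3)
p(r) = -25 + r (p(r) = r - (20 + 5) = r - 1*25 = r - 25 = -25 + r)
T(-6)*p(-6) + l(4) = (-4/(-6) - 1/3*(-6))*(-25 - 6) + (-3 + 4) = (-4*(-1/6) + 2)*(-31) + 1 = (2/3 + 2)*(-31) + 1 = (8/3)*(-31) + 1 = -248/3 + 1 = -245/3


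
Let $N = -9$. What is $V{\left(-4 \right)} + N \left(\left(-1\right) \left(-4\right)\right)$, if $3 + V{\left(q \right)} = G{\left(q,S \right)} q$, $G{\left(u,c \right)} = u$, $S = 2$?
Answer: $-23$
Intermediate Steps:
$V{\left(q \right)} = -3 + q^{2}$ ($V{\left(q \right)} = -3 + q q = -3 + q^{2}$)
$V{\left(-4 \right)} + N \left(\left(-1\right) \left(-4\right)\right) = \left(-3 + \left(-4\right)^{2}\right) - 9 \left(\left(-1\right) \left(-4\right)\right) = \left(-3 + 16\right) - 36 = 13 - 36 = -23$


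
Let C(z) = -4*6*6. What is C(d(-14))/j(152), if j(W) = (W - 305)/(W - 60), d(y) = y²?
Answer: 1472/17 ≈ 86.588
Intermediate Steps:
j(W) = (-305 + W)/(-60 + W)
C(z) = -144 (C(z) = -24*6 = -144)
C(d(-14))/j(152) = -144*(-60 + 152)/(-305 + 152) = -144/(-153/92) = -144*(-92/153) = 1472/17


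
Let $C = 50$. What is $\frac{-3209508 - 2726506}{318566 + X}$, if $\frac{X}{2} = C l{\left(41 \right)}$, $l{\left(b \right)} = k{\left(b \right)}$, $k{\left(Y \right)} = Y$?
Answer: $- \frac{2968007}{161333} \approx -18.397$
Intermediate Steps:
$l{\left(b \right)} = b$
$X = 4100$ ($X = 2 \cdot 50 \cdot 41 = 2 \cdot 2050 = 4100$)
$\frac{-3209508 - 2726506}{318566 + X} = \frac{-3209508 - 2726506}{318566 + 4100} = - \frac{5936014}{322666} = \left(-5936014\right) \frac{1}{322666} = - \frac{2968007}{161333}$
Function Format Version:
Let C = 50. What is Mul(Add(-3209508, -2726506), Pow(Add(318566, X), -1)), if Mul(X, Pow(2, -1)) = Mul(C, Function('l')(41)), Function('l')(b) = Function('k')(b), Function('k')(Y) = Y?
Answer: Rational(-2968007, 161333) ≈ -18.397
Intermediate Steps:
Function('l')(b) = b
X = 4100 (X = Mul(2, Mul(50, 41)) = Mul(2, 2050) = 4100)
Mul(Add(-3209508, -2726506), Pow(Add(318566, X), -1)) = Mul(Add(-3209508, -2726506), Pow(Add(318566, 4100), -1)) = Mul(-5936014, Pow(322666, -1)) = Mul(-5936014, Rational(1, 322666)) = Rational(-2968007, 161333)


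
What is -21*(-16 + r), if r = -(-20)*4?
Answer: -1344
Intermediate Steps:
r = 80 (r = -20*(-4) = 80)
-21*(-16 + r) = -21*(-16 + 80) = -21*64 = -1344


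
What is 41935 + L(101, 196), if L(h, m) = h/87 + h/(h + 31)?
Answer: 160534553/3828 ≈ 41937.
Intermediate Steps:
L(h, m) = h/87 + h/(31 + h) (L(h, m) = h*(1/87) + h/(31 + h) = h/87 + h/(31 + h))
41935 + L(101, 196) = 41935 + (1/87)*101*(118 + 101)/(31 + 101) = 41935 + (1/87)*101*219/132 = 41935 + (1/87)*101*(1/132)*219 = 41935 + 7373/3828 = 160534553/3828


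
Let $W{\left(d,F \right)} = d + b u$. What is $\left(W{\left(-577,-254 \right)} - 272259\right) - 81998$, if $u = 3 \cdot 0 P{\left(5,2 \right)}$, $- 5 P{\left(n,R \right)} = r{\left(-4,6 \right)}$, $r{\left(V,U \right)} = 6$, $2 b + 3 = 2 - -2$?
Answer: $-354834$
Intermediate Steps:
$b = \frac{1}{2}$ ($b = - \frac{3}{2} + \frac{2 - -2}{2} = - \frac{3}{2} + \frac{2 + 2}{2} = - \frac{3}{2} + \frac{1}{2} \cdot 4 = - \frac{3}{2} + 2 = \frac{1}{2} \approx 0.5$)
$P{\left(n,R \right)} = - \frac{6}{5}$ ($P{\left(n,R \right)} = \left(- \frac{1}{5}\right) 6 = - \frac{6}{5}$)
$u = 0$ ($u = 3 \cdot 0 \left(- \frac{6}{5}\right) = 0 \left(- \frac{6}{5}\right) = 0$)
$W{\left(d,F \right)} = d$ ($W{\left(d,F \right)} = d + \frac{1}{2} \cdot 0 = d + 0 = d$)
$\left(W{\left(-577,-254 \right)} - 272259\right) - 81998 = \left(-577 - 272259\right) - 81998 = -272836 - 81998 = -354834$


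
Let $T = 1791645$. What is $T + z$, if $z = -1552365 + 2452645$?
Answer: $2691925$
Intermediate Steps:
$z = 900280$
$T + z = 1791645 + 900280 = 2691925$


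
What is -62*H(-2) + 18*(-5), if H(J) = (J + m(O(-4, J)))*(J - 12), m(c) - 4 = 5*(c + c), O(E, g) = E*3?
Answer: -102514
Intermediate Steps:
O(E, g) = 3*E
m(c) = 4 + 10*c (m(c) = 4 + 5*(c + c) = 4 + 5*(2*c) = 4 + 10*c)
H(J) = (-116 + J)*(-12 + J) (H(J) = (J + (4 + 10*(3*(-4))))*(J - 12) = (J + (4 + 10*(-12)))*(-12 + J) = (J + (4 - 120))*(-12 + J) = (J - 116)*(-12 + J) = (-116 + J)*(-12 + J))
-62*H(-2) + 18*(-5) = -62*(1392 + (-2)² - 128*(-2)) + 18*(-5) = -62*(1392 + 4 + 256) - 90 = -62*1652 - 90 = -102424 - 90 = -102514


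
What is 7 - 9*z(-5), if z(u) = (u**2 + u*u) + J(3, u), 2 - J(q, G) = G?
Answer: -506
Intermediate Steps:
J(q, G) = 2 - G
z(u) = 2 - u + 2*u**2 (z(u) = (u**2 + u*u) + (2 - u) = (u**2 + u**2) + (2 - u) = 2*u**2 + (2 - u) = 2 - u + 2*u**2)
7 - 9*z(-5) = 7 - 9*(2 - 1*(-5) + 2*(-5)**2) = 7 - 9*(2 + 5 + 2*25) = 7 - 9*(2 + 5 + 50) = 7 - 9*57 = 7 - 513 = -506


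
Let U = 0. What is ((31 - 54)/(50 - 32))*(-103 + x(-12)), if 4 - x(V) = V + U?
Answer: 667/6 ≈ 111.17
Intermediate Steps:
x(V) = 4 - V (x(V) = 4 - (V + 0) = 4 - V)
((31 - 54)/(50 - 32))*(-103 + x(-12)) = ((31 - 54)/(50 - 32))*(-103 + (4 - 1*(-12))) = (-23/18)*(-103 + (4 + 12)) = (-23*1/18)*(-103 + 16) = -23/18*(-87) = 667/6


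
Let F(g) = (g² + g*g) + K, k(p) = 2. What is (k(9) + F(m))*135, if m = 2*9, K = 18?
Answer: 90180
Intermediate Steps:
m = 18
F(g) = 18 + 2*g² (F(g) = (g² + g*g) + 18 = (g² + g²) + 18 = 2*g² + 18 = 18 + 2*g²)
(k(9) + F(m))*135 = (2 + (18 + 2*18²))*135 = (2 + (18 + 2*324))*135 = (2 + (18 + 648))*135 = (2 + 666)*135 = 668*135 = 90180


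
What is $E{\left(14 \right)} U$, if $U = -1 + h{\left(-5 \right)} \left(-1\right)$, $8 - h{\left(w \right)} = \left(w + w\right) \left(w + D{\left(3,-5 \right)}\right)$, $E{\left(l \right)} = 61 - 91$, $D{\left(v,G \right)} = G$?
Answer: $-2730$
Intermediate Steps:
$E{\left(l \right)} = -30$ ($E{\left(l \right)} = 61 - 91 = -30$)
$h{\left(w \right)} = 8 - 2 w \left(-5 + w\right)$ ($h{\left(w \right)} = 8 - \left(w + w\right) \left(w - 5\right) = 8 - 2 w \left(-5 + w\right)$)
$U = 91$ ($U = -1 + \left(8 - 2 \left(-5\right)^{2} + 10 \left(-5\right)\right) \left(-1\right) = -1 + \left(8 - 50 - 50\right) \left(-1\right) = -1 - -92 = -1 + 92 = 91$)
$E{\left(14 \right)} U = \left(-30\right) 91 = -2730$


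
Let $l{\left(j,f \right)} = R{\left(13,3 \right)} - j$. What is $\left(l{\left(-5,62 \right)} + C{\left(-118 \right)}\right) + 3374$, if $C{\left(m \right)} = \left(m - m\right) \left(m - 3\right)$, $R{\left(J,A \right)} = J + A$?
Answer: $3395$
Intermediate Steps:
$R{\left(J,A \right)} = A + J$
$C{\left(m \right)} = 0$ ($C{\left(m \right)} = 0 \left(-3 + m\right) = 0$)
$l{\left(j,f \right)} = 16 - j$ ($l{\left(j,f \right)} = \left(3 + 13\right) - j = 16 - j$)
$\left(l{\left(-5,62 \right)} + C{\left(-118 \right)}\right) + 3374 = \left(\left(16 - -5\right) + 0\right) + 3374 = \left(\left(16 + 5\right) + 0\right) + 3374 = \left(21 + 0\right) + 3374 = 21 + 3374 = 3395$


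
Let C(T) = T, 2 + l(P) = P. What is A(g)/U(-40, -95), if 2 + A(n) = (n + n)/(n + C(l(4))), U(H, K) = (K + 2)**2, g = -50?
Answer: 1/103788 ≈ 9.6350e-6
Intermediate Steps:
l(P) = -2 + P
U(H, K) = (2 + K)**2
A(n) = -2 + 2*n/(2 + n) (A(n) = -2 + (n + n)/(n + (-2 + 4)) = -2 + (2*n)/(n + 2) = -2 + (2*n)/(2 + n) = -2 + 2*n/(2 + n))
A(g)/U(-40, -95) = (-4/(2 - 50))/((2 - 95)**2) = (-4/(-48))/((-93)**2) = -4*(-1/48)/8649 = (1/12)*(1/8649) = 1/103788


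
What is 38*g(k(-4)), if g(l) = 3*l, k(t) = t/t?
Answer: 114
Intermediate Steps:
k(t) = 1
38*g(k(-4)) = 38*(3*1) = 38*3 = 114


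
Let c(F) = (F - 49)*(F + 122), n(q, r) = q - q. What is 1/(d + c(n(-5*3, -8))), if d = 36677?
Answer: 1/30699 ≈ 3.2574e-5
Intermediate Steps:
n(q, r) = 0
c(F) = (-49 + F)*(122 + F)
1/(d + c(n(-5*3, -8))) = 1/(36677 + (-5978 + 0**2 + 73*0)) = 1/(36677 + (-5978 + 0 + 0)) = 1/(36677 - 5978) = 1/30699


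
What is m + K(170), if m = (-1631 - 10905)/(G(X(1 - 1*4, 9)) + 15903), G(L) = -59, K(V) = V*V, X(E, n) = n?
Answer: 114469766/3961 ≈ 28899.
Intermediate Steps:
K(V) = V²
m = -3134/3961 (m = (-1631 - 10905)/(-59 + 15903) = -12536/15844 = -12536*1/15844 = -3134/3961 ≈ -0.79121)
m + K(170) = -3134/3961 + 170² = -3134/3961 + 28900 = 114469766/3961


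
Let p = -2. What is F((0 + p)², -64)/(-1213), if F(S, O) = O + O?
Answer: 128/1213 ≈ 0.10552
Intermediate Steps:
F(S, O) = 2*O
F((0 + p)², -64)/(-1213) = (2*(-64))/(-1213) = -128*(-1/1213) = 128/1213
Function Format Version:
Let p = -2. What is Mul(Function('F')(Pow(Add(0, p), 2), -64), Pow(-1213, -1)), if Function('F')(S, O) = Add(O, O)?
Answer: Rational(128, 1213) ≈ 0.10552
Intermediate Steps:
Function('F')(S, O) = Mul(2, O)
Mul(Function('F')(Pow(Add(0, p), 2), -64), Pow(-1213, -1)) = Mul(Mul(2, -64), Pow(-1213, -1)) = Mul(-128, Rational(-1, 1213)) = Rational(128, 1213)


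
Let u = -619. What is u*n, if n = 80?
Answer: -49520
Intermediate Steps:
u*n = -619*80 = -49520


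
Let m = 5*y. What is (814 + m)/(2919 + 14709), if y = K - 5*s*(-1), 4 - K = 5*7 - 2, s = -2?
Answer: 619/17628 ≈ 0.035115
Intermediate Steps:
K = -29 (K = 4 - (5*7 - 2) = 4 - (35 - 2) = 4 - 1*33 = 4 - 33 = -29)
y = -39 (y = -29 - 5*(-2)*(-1) = -29 - (-10)*(-1) = -29 - 1*10 = -29 - 10 = -39)
m = -195 (m = 5*(-39) = -195)
(814 + m)/(2919 + 14709) = (814 - 195)/(2919 + 14709) = 619/17628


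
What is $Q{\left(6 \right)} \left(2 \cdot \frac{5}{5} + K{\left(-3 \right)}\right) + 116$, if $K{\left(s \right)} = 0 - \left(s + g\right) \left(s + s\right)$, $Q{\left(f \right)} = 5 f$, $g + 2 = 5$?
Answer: $176$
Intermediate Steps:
$g = 3$ ($g = -2 + 5 = 3$)
$K{\left(s \right)} = - 2 s \left(3 + s\right)$ ($K{\left(s \right)} = 0 - \left(s + 3\right) \left(s + s\right) = 0 - \left(3 + s\right) 2 s = 0 - 2 s \left(3 + s\right) = - 2 s \left(3 + s\right)$)
$Q{\left(6 \right)} \left(2 \cdot \frac{5}{5} + K{\left(-3 \right)}\right) + 116 = 5 \cdot 6 \left(2 \cdot \frac{5}{5} - - 6 \left(3 - 3\right)\right) + 116 = 30 \left(2 \cdot 5 \cdot \frac{1}{5} - \left(-6\right) 0\right) + 116 = 30 \left(2 \cdot 1 + 0\right) + 116 = 30 \left(2 + 0\right) + 116 = 30 \cdot 2 + 116 = 60 + 116 = 176$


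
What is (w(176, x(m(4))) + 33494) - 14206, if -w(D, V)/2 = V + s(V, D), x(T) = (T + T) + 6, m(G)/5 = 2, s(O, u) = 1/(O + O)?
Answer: 500135/26 ≈ 19236.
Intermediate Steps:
s(O, u) = 1/(2*O)
m(G) = 10 (m(G) = 5*2 = 10)
x(T) = 6 + 2*T (x(T) = 2*T + 6 = 6 + 2*T)
w(D, V) = -1/V - 2*V (w(D, V) = -2*(V + 1/(2*V)) = -1/V - 2*V)
(w(176, x(m(4))) + 33494) - 14206 = ((-1/(6 + 2*10) - 2*(6 + 2*10)) + 33494) - 14206 = ((-1/(6 + 20) - 2*(6 + 20)) + 33494) - 14206 = ((-1/26 - 2*26) + 33494) - 14206 = ((-1*1/26 - 52) + 33494) - 14206 = ((-1/26 - 52) + 33494) - 14206 = (-1353/26 + 33494) - 14206 = 869491/26 - 14206 = 500135/26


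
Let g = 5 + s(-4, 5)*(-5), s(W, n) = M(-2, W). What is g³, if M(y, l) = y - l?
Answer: -125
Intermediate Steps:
s(W, n) = -2 - W
g = -5 (g = 5 + (-2 - 1*(-4))*(-5) = 5 + (-2 + 4)*(-5) = 5 + 2*(-5) = 5 - 10 = -5)
g³ = (-5)³ = -125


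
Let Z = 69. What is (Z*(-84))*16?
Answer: -92736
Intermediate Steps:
(Z*(-84))*16 = (69*(-84))*16 = -5796*16 = -92736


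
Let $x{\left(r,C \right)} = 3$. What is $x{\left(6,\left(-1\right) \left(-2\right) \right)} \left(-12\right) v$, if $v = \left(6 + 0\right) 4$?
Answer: $-864$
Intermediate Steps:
$v = 24$ ($v = 6 \cdot 4 = 24$)
$x{\left(6,\left(-1\right) \left(-2\right) \right)} \left(-12\right) v = 3 \left(-12\right) 24 = \left(-36\right) 24 = -864$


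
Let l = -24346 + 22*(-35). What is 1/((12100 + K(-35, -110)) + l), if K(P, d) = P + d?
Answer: -1/13161 ≈ -7.5982e-5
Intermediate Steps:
l = -25116 (l = -24346 - 770 = -25116)
1/((12100 + K(-35, -110)) + l) = 1/((12100 + (-35 - 110)) - 25116) = 1/((12100 - 145) - 25116) = 1/(11955 - 25116) = 1/(-13161) = -1/13161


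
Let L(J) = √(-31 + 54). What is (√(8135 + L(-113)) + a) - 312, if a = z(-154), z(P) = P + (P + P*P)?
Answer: 23096 + √(8135 + √23) ≈ 23186.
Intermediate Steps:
L(J) = √23
z(P) = P² + 2*P (z(P) = P + (P + P²) = P² + 2*P)
a = 23408 (a = -154*(2 - 154) = -154*(-152) = 23408)
(√(8135 + L(-113)) + a) - 312 = (√(8135 + √23) + 23408) - 312 = (23408 + √(8135 + √23)) - 312 = 23096 + √(8135 + √23)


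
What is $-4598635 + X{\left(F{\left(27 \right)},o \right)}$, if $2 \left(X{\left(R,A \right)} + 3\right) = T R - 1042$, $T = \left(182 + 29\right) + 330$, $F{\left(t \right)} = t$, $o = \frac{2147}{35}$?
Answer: $- \frac{9183711}{2} \approx -4.5919 \cdot 10^{6}$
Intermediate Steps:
$o = \frac{2147}{35}$ ($o = 2147 \cdot \frac{1}{35} = \frac{2147}{35} \approx 61.343$)
$T = 541$ ($T = 211 + 330 = 541$)
$X{\left(R,A \right)} = -524 + \frac{541 R}{2}$ ($X{\left(R,A \right)} = -3 + \frac{541 R - 1042}{2} = -3 + \frac{-1042 + 541 R}{2} = -3 + \left(-521 + \frac{541 R}{2}\right) = -524 + \frac{541 R}{2}$)
$-4598635 + X{\left(F{\left(27 \right)},o \right)} = -4598635 + \left(-524 + \frac{541}{2} \cdot 27\right) = -4598635 + \left(-524 + \frac{14607}{2}\right) = -4598635 + \frac{13559}{2} = - \frac{9183711}{2}$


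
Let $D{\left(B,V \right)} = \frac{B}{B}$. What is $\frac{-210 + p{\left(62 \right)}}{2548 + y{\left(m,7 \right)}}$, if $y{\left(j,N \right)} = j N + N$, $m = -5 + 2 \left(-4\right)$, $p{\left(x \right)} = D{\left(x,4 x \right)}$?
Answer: $- \frac{19}{224} \approx -0.084821$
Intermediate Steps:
$D{\left(B,V \right)} = 1$
$p{\left(x \right)} = 1$
$m = -13$ ($m = -5 - 8 = -13$)
$y{\left(j,N \right)} = N + N j$ ($y{\left(j,N \right)} = N j + N = N + N j$)
$\frac{-210 + p{\left(62 \right)}}{2548 + y{\left(m,7 \right)}} = \frac{-210 + 1}{2548 + 7 \left(1 - 13\right)} = - \frac{209}{2548 + 7 \left(-12\right)} = - \frac{209}{2548 - 84} = - \frac{209}{2464} = \left(-209\right) \frac{1}{2464} = - \frac{19}{224}$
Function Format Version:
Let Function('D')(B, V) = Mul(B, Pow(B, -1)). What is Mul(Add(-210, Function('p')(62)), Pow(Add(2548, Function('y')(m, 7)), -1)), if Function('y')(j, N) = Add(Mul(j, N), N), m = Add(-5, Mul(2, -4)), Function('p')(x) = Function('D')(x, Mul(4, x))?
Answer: Rational(-19, 224) ≈ -0.084821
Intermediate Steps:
Function('D')(B, V) = 1
Function('p')(x) = 1
m = -13 (m = Add(-5, -8) = -13)
Function('y')(j, N) = Add(N, Mul(N, j)) (Function('y')(j, N) = Add(Mul(N, j), N) = Add(N, Mul(N, j)))
Mul(Add(-210, Function('p')(62)), Pow(Add(2548, Function('y')(m, 7)), -1)) = Mul(Add(-210, 1), Pow(Add(2548, Mul(7, Add(1, -13))), -1)) = Mul(-209, Pow(Add(2548, Mul(7, -12)), -1)) = Mul(-209, Pow(Add(2548, -84), -1)) = Mul(-209, Pow(2464, -1)) = Mul(-209, Rational(1, 2464)) = Rational(-19, 224)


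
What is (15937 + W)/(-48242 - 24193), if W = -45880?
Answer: 9981/24145 ≈ 0.41338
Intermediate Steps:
(15937 + W)/(-48242 - 24193) = (15937 - 45880)/(-48242 - 24193) = -29943/(-72435) = -29943*(-1/72435) = 9981/24145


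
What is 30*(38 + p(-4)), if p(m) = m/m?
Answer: 1170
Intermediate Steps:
p(m) = 1
30*(38 + p(-4)) = 30*(38 + 1) = 30*39 = 1170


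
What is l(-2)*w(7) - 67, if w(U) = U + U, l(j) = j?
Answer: -95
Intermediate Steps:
w(U) = 2*U
l(-2)*w(7) - 67 = -4*7 - 67 = -2*14 - 67 = -28 - 67 = -95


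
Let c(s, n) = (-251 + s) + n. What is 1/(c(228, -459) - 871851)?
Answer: -1/872333 ≈ -1.1464e-6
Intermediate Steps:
c(s, n) = -251 + n + s
1/(c(228, -459) - 871851) = 1/((-251 - 459 + 228) - 871851) = 1/(-482 - 871851) = 1/(-872333) = -1/872333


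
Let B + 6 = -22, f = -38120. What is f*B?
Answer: 1067360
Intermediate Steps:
B = -28 (B = -6 - 22 = -28)
f*B = -38120*(-28) = 1067360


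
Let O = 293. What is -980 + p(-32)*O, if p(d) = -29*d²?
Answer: -8701908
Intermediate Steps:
-980 + p(-32)*O = -980 - 29*(-32)²*293 = -980 - 29*1024*293 = -980 - 29696*293 = -980 - 8700928 = -8701908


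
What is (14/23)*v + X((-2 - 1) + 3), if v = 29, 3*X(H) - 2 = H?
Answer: 1264/69 ≈ 18.319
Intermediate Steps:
X(H) = ⅔ + H/3
(14/23)*v + X((-2 - 1) + 3) = (14/23)*29 + (⅔ + ((-2 - 1) + 3)/3) = (14*(1/23))*29 + (⅔ + (-3 + 3)/3) = (14/23)*29 + (⅔ + (⅓)*0) = 406/23 + (⅔ + 0) = 406/23 + ⅔ = 1264/69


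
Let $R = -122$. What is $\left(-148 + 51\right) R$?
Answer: $11834$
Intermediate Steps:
$\left(-148 + 51\right) R = \left(-148 + 51\right) \left(-122\right) = \left(-97\right) \left(-122\right) = 11834$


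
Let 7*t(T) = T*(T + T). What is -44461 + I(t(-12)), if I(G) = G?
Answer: -310939/7 ≈ -44420.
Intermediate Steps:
t(T) = 2*T²/7 (t(T) = (T*(T + T))/7 = (T*(2*T))/7 = (2*T²)/7 = 2*T²/7)
-44461 + I(t(-12)) = -44461 + (2/7)*(-12)² = -44461 + (2/7)*144 = -44461 + 288/7 = -310939/7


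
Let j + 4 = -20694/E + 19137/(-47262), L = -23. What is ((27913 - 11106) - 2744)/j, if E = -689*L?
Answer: -3510879111194/1425715841 ≈ -2462.5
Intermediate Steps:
E = 15847 (E = -689*(-23) = 15847)
j = -1425715841/249653638 (j = -4 + (-20694/15847 + 19137/(-47262)) = -4 + (-20694*1/15847 + 19137*(-1/47262)) = -4 + (-20694/15847 - 6379/15754) = -4 - 427101289/249653638 = -1425715841/249653638 ≈ -5.7108)
((27913 - 11106) - 2744)/j = ((27913 - 11106) - 2744)/(-1425715841/249653638) = (16807 - 2744)*(-249653638/1425715841) = 14063*(-249653638/1425715841) = -3510879111194/1425715841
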